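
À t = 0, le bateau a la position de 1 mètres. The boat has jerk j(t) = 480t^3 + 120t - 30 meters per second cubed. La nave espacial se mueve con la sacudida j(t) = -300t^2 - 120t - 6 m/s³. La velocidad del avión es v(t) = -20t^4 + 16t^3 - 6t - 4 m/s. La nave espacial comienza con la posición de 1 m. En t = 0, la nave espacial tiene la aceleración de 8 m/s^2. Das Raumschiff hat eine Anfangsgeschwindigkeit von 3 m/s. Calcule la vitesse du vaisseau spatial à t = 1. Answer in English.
We need to integrate our jerk equation j(t) = -300·t^2 - 120·t - 6 2 times. The antiderivative of jerk is acceleration. Using a(0) = 8, we get a(t) = -100·t^3 - 60·t^2 - 6·t + 8. Taking ∫a(t)dt and applying v(0) = 3, we find v(t) = -25·t^4 - 20·t^3 - 3·t^2 + 8·t + 3. Using v(t) = -25·t^4 - 20·t^3 - 3·t^2 + 8·t + 3 and substituting t = 1, we find v = -37.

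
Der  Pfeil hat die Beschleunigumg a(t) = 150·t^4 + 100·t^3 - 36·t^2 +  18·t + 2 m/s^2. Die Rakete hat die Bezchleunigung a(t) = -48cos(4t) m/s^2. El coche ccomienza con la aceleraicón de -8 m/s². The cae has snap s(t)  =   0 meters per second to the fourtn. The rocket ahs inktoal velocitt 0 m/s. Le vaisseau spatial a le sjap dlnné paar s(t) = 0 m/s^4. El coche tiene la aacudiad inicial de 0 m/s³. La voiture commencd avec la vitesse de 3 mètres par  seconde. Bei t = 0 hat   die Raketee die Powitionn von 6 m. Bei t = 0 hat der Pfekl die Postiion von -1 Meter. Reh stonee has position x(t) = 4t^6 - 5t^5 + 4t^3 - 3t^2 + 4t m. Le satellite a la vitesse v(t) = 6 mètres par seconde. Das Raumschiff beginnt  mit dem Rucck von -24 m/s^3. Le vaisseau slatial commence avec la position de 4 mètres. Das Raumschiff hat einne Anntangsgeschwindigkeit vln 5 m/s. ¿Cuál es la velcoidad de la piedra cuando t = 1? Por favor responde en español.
Para resolver esto, necesitamos tomar 1 derivada de nuestra ecuación de la posición x(t) = 4·t^6 - 5·t^5 + 4·t^3 - 3·t^2 + 4·t. Derivando la posición, obtenemos la velocidad: v(t) = 24·t^5 - 25·t^4 + 12·t^2 - 6·t + 4. Tenemos la velocidad v(t) = 24·t^5 - 25·t^4 + 12·t^2 - 6·t + 4. Sustituyendo t = 1: v(1) = 9.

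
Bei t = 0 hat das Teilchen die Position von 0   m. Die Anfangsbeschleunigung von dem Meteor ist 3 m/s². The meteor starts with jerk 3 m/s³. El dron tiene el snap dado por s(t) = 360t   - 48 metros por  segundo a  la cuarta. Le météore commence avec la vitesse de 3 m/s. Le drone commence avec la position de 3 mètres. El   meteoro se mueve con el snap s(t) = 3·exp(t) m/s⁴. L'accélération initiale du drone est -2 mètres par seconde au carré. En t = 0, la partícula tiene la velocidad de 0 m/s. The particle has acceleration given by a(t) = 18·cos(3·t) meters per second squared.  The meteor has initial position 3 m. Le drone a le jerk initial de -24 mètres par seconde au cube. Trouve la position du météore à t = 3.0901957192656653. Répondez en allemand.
Um dies zu lösen, müssen wir 4 Stammfunktionen unserer Gleichung für den Snap s(t) = 3·exp(t) finden. Die Stammfunktion von dem Snap, mit j(0) = 3, ergibt den Ruck: j(t) = 3·exp(t). Mit ∫j(t)dt und Anwendung von a(0) = 3, finden wir a(t) = 3·exp(t). Die Stammfunktion von der Beschleunigung ist die Geschwindigkeit. Mit v(0) = 3 erhalten wir v(t) = 3·exp(t). Das Integral von der Geschwindigkeit ist die Position. Mit x(0) = 3 erhalten wir x(t) = 3·exp(t). Wir haben die Position x(t) = 3·exp(t). Durch Einsetzen von t = 3.0901957192656653: x(3.0901957192656653) = 65.9441392028432.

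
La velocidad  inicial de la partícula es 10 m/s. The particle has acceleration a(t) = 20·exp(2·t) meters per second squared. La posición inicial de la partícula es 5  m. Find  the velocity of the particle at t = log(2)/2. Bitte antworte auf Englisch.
To find the answer, we compute 1 integral of a(t) = 20·exp(2·t). The antiderivative of acceleration, with v(0) = 10, gives velocity: v(t) = 10·exp(2·t). From the given velocity equation v(t) = 10·exp(2·t), we substitute t = log(2)/2 to get v = 20.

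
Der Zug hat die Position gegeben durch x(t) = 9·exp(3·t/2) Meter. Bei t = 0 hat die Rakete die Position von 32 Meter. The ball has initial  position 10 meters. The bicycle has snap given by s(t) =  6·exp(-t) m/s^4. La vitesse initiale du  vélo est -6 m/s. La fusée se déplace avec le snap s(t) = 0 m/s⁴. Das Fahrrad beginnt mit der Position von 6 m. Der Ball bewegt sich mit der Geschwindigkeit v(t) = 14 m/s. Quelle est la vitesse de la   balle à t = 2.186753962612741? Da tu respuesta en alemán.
Mit v(t) = 14 und Einsetzen von t = 2.186753962612741, finden wir v = 14.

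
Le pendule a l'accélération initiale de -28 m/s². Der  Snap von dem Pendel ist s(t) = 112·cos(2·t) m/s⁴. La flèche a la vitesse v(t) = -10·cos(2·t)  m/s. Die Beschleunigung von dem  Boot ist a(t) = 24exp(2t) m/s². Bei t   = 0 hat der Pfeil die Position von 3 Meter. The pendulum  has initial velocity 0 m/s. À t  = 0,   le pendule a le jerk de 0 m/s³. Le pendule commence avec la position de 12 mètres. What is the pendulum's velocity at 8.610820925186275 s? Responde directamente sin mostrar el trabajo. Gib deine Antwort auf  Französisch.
La vitesse à t = 8.610820925186275 est v = 13.9771691509749.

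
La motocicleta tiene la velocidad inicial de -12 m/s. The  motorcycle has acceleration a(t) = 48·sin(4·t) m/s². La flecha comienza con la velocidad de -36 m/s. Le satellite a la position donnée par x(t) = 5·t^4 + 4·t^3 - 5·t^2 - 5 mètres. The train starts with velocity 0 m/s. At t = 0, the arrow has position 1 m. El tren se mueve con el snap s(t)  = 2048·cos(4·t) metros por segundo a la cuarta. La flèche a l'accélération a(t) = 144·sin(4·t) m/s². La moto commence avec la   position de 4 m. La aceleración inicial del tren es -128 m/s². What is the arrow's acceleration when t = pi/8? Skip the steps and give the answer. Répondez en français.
À t = pi/8, a = 144.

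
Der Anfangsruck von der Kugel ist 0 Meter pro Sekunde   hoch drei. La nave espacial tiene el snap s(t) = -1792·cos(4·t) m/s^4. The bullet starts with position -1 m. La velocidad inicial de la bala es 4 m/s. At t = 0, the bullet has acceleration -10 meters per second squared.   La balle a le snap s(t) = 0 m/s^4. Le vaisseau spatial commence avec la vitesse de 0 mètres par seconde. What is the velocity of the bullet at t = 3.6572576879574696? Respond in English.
We must find the antiderivative of our snap equation s(t) = 0 3 times. Integrating snap and using the initial condition j(0) = 0, we get j(t) = 0. The antiderivative of jerk, with a(0) = -10, gives acceleration: a(t) = -10. Finding the antiderivative of a(t) and using v(0) = 4: v(t) = 4 - 10·t. We have velocity v(t) = 4 - 10·t. Substituting t = 3.6572576879574696: v(3.6572576879574696) = -32.5725768795747.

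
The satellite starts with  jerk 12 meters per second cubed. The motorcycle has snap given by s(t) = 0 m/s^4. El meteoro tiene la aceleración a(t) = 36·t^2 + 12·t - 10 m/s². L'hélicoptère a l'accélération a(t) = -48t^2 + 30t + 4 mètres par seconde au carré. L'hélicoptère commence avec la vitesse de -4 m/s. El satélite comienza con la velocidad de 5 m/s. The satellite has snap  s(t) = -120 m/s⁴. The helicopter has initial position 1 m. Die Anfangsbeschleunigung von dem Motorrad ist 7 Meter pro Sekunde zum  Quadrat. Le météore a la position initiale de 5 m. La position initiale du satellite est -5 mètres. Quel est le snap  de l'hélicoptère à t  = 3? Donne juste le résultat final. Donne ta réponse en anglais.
The answer is -96.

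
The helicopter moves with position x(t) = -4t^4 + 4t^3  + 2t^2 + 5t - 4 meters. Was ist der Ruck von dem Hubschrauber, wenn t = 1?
Ausgehend von der Position x(t) = -4·t^4 + 4·t^3 + 2·t^2 + 5·t - 4, nehmen wir 3 Ableitungen. Die Ableitung von der Position ergibt die Geschwindigkeit: v(t) = -16·t^3 + 12·t^2 + 4·t + 5. Mit d/dt von v(t) finden wir a(t) = -48·t^2 + 24·t + 4. Mit d/dt von a(t) finden wir j(t) = 24 - 96·t. Mit j(t) = 24 - 96·t und Einsetzen von t = 1, finden wir j = -72.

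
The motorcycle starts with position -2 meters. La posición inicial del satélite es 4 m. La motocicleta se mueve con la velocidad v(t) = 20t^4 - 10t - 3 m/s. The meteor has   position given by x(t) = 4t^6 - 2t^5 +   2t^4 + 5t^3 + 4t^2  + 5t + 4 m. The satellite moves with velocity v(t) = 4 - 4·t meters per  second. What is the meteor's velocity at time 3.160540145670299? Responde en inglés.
Starting from position x(t) = 4·t^6 - 2·t^5 + 2·t^4 + 5·t^3 + 4·t^2 + 5·t + 4, we take 1 derivative. Differentiating position, we get velocity: v(t) = 24·t^5 - 10·t^4 + 8·t^3 + 15·t^2 + 8·t + 5. Using v(t) = 24·t^5 - 10·t^4 + 8·t^3 + 15·t^2 + 8·t + 5 and substituting t = 3.160540145670299, we find v = 7003.52007047929.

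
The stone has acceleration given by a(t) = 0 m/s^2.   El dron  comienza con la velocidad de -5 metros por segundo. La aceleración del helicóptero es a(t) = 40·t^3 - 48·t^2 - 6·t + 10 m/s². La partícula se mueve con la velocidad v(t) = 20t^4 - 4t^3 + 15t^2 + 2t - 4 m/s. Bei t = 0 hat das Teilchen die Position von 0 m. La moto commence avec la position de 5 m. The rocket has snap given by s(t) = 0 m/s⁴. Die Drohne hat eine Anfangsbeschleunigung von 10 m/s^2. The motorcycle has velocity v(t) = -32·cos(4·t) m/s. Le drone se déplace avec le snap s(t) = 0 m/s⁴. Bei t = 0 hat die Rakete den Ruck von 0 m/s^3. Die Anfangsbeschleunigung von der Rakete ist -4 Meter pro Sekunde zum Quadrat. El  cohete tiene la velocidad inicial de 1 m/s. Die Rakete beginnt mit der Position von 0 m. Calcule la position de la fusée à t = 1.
Nous devons intégrer notre équation du snap s(t) = 0 4 fois. L'intégrale du snap, avec j(0) = 0, donne le jerk: j(t) = 0. L'intégrale du jerk, avec a(0) = -4, donne l'accélération: a(t) = -4. L'intégrale de l'accélération est la vitesse. En utilisant v(0) = 1, nous obtenons v(t) = 1 - 4·t. En prenant ∫v(t)dt et en appliquant x(0) = 0, nous trouvons x(t) = -2·t^2 + t. Nous avons la position x(t) = -2·t^2 + t. En substituant t = 1: x(1) = -1.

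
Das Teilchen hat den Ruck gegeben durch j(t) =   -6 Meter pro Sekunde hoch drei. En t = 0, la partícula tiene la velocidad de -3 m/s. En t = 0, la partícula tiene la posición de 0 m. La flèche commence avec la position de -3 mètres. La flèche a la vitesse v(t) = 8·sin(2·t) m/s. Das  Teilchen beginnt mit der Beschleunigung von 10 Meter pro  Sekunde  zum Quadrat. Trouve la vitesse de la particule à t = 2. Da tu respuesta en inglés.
Starting from jerk j(t) = -6, we take 2 integrals. Integrating jerk and using the initial condition a(0) = 10, we get a(t) = 10 - 6·t. Finding the antiderivative of a(t) and using v(0) = -3: v(t) = -3·t^2 + 10·t - 3. From the given velocity equation v(t) = -3·t^2 + 10·t - 3, we substitute t = 2 to get v = 5.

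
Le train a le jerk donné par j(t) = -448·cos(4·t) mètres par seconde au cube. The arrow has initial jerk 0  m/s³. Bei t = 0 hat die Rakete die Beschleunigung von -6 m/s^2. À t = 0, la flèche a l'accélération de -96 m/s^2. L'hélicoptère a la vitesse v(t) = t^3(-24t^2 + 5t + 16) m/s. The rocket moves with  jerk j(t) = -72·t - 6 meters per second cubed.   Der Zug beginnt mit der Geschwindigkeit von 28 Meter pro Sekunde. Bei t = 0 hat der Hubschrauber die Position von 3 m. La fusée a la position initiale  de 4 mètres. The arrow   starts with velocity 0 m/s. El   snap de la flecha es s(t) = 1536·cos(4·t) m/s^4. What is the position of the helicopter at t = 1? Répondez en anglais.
Starting from velocity v(t) = t^3·(-24·t^2 + 5·t + 16), we take 1 antiderivative. Finding the antiderivative of v(t) and using x(0) = 3: x(t) = -4·t^6 + t^5 + 4·t^4 + 3. From the given position equation x(t) = -4·t^6 + t^5 + 4·t^4 + 3, we substitute t = 1 to get x = 4.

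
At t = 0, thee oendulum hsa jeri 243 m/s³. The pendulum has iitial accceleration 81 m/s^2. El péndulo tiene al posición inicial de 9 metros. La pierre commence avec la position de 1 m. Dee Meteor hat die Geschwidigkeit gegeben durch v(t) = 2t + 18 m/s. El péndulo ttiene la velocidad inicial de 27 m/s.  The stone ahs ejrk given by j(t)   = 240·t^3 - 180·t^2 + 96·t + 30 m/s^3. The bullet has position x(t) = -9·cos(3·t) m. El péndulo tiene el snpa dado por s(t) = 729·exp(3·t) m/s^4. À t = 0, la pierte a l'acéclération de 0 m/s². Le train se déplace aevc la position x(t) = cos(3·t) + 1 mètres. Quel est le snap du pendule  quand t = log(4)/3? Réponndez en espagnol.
Usando s(t) = 729·exp(3·t) y sustituyendo t = log(4)/3, encontramos s = 2916.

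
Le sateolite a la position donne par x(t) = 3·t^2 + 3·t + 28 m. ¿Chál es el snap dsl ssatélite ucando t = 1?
Debemos derivar nuestra ecuación de la posición x(t) = 3·t^2 + 3·t + 28 4 veces. Tomando d/dt de x(t), encontramos v(t) = 6·t + 3. Tomando d/dt de v(t), encontramos a(t) = 6. Tomando d/dt de a(t), encontramos j(t) = 0. Tomando d/dt de j(t), encontramos s(t) = 0. De la ecuación del snap s(t) = 0, sustituimos t = 1 para obtener s = 0.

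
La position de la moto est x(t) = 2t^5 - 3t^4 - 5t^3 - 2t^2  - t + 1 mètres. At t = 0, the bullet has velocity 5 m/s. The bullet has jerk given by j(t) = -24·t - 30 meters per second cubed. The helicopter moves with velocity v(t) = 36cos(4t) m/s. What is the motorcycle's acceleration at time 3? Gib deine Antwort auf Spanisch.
Debemos derivar nuestra ecuación de la posición x(t) = 2·t^5 - 3·t^4 - 5·t^3 - 2·t^2 - t + 1 2 veces. Derivando la posición, obtenemos la velocidad: v(t) = 10·t^4 - 12·t^3 - 15·t^2 - 4·t - 1. Derivando la velocidad, obtenemos la aceleración: a(t) = 40·t^3 - 36·t^2 - 30·t - 4. De la ecuación de la aceleración a(t) = 40·t^3 - 36·t^2 - 30·t - 4, sustituimos t = 3 para obtener a = 662.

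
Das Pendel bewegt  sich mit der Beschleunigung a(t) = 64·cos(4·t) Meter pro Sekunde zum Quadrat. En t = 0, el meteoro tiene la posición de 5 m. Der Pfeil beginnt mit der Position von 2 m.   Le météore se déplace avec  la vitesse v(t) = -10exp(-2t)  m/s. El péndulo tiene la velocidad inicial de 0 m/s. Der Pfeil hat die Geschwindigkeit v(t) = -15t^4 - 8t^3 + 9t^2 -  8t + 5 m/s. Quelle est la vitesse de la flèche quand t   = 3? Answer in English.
From the given velocity equation v(t) = -15·t^4 - 8·t^3 + 9·t^2 - 8·t + 5, we substitute t = 3 to get v = -1369.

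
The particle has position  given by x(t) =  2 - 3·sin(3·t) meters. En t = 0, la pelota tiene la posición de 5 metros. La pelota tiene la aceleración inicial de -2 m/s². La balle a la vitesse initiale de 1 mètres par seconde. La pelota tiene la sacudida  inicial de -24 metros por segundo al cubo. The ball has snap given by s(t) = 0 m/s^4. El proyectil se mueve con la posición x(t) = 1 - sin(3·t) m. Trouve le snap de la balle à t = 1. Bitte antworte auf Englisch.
Using s(t) = 0 and substituting t = 1, we find s = 0.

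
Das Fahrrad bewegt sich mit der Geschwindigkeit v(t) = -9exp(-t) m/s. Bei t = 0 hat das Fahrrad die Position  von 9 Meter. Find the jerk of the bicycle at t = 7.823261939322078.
To solve this, we need to take 2 derivatives of our velocity equation v(t) = -9·exp(-t). Differentiating velocity, we get acceleration: a(t) = 9·exp(-t). Taking d/dt of a(t), we find j(t) = -9·exp(-t). Using j(t) = -9·exp(-t) and substituting t = 7.823261939322078, we find j = -0.00360282376439515.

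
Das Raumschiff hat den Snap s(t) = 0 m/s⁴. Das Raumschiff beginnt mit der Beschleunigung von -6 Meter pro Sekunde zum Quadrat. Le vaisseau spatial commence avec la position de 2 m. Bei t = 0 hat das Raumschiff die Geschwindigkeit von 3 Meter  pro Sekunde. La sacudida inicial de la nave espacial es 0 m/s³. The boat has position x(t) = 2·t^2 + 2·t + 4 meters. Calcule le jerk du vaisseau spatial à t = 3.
Nous devons trouver l'intégrale de notre équation du snap s(t) = 0 1 fois. En prenant ∫s(t)dt et en appliquant j(0) = 0, nous trouvons j(t) = 0. En utilisant j(t) = 0 et en substituant t = 3, nous trouvons j = 0.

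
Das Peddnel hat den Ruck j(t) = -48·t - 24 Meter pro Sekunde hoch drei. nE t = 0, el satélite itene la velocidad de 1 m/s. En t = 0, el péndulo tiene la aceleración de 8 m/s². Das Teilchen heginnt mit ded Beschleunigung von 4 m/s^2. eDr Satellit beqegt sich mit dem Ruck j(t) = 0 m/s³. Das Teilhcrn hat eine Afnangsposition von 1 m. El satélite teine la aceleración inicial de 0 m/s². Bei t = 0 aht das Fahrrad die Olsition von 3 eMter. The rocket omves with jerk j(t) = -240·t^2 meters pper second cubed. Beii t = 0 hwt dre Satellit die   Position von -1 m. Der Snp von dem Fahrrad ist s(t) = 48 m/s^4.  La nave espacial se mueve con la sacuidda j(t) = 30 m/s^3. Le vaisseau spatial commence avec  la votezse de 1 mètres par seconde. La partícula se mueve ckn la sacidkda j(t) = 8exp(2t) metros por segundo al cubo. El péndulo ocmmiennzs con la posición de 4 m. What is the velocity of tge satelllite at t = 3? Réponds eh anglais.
Starting from jerk j(t) = 0, we take 2 integrals. Finding the antiderivative of j(t) and using a(0) = 0: a(t) = 0. The integral of acceleration, with v(0) = 1, gives velocity: v(t) = 1. Using v(t) = 1 and substituting t = 3, we find v = 1.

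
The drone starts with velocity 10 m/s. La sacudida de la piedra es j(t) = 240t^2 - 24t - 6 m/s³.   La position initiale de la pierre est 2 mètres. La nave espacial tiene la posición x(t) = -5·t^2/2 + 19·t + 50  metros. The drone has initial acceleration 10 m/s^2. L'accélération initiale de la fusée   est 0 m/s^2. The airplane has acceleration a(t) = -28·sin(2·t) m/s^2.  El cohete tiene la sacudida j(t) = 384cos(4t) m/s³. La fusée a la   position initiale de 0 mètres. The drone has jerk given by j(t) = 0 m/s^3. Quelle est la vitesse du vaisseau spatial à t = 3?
En partant de la position x(t) = -5·t^2/2 + 19·t + 50, nous prenons 1 dérivée. La dérivée de la position donne la vitesse: v(t) = 19 - 5·t. De l'équation de la vitesse v(t) = 19 - 5·t, nous substituons t = 3 pour obtenir v = 4.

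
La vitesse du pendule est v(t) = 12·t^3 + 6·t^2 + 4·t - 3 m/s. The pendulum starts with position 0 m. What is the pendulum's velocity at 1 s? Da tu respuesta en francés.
Nous avons la vitesse v(t) = 12·t^3 + 6·t^2 + 4·t - 3. En substituant t = 1: v(1) = 19.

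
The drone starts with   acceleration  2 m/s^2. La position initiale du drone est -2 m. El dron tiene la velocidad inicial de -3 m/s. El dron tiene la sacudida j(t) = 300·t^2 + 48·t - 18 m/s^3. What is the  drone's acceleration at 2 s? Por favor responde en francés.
En partant du jerk j(t) = 300·t^2 + 48·t - 18, nous prenons 1 intégrale. La primitive du jerk, avec a(0) = 2, donne l'accélération: a(t) = 100·t^3 + 24·t^2 - 18·t + 2. En utilisant a(t) = 100·t^3 + 24·t^2 - 18·t + 2 et en substituant t = 2, nous trouvons a = 862.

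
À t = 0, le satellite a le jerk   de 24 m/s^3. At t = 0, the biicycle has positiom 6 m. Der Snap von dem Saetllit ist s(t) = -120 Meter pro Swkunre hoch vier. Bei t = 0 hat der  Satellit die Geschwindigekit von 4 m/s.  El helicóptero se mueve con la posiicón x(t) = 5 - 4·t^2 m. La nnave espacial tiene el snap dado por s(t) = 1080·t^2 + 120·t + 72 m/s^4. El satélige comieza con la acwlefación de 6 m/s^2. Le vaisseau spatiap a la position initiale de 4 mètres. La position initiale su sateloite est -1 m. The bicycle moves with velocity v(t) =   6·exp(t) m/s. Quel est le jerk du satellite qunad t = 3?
En partant du snap s(t) = -120, nous prenons 1 intégrale. En intégrant le snap et en utilisant la condition initiale j(0) = 24, nous obtenons j(t) = 24 - 120·t. Nous avons le jerk j(t) = 24 - 120·t. En substituant t = 3: j(3) = -336.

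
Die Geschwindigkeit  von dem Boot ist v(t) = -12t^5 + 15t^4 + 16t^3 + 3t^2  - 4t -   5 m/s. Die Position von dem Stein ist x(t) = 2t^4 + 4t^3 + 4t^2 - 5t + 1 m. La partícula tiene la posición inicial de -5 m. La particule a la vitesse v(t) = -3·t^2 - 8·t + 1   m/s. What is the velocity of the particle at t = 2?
Using v(t) = -3·t^2 - 8·t + 1 and substituting t = 2, we find v = -27.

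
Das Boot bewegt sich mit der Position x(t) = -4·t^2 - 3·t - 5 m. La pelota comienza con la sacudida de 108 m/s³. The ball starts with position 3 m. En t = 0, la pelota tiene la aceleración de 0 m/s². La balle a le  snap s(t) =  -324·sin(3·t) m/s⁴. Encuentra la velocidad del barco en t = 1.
Debemos derivar nuestra ecuación de la posición x(t) = -4·t^2 - 3·t - 5 1 vez. La derivada de la posición da la velocidad: v(t) = -8·t - 3. Usando v(t) = -8·t - 3 y sustituyendo t = 1, encontramos v = -11.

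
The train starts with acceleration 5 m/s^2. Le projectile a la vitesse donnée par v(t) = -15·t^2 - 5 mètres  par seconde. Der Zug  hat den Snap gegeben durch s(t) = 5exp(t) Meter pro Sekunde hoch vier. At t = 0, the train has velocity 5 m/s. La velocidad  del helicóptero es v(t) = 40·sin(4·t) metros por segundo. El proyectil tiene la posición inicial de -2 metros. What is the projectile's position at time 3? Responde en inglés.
We need to integrate our velocity equation v(t) = -15·t^2 - 5 1 time. The integral of velocity is position. Using x(0) = -2, we get x(t) = -5·t^3 - 5·t - 2. Using x(t) = -5·t^3 - 5·t - 2 and substituting t = 3, we find x = -152.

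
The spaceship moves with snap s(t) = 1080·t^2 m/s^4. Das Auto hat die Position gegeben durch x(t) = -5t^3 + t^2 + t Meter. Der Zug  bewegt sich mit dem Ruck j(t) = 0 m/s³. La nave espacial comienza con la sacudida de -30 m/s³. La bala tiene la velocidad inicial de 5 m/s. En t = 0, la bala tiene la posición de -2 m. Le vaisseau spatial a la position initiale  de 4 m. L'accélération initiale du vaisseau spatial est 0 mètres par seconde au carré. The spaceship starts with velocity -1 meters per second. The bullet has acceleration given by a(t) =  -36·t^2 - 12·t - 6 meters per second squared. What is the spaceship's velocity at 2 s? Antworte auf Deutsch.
Wir müssen das Integral unserer Gleichung für den Snap s(t) = 1080·t^2 3-mal finden. Mit ∫s(t)dt und Anwendung von j(0) = -30, finden wir j(t) = 360·t^3 - 30. Die Stammfunktion von dem Ruck, mit a(0) = 0, ergibt die Beschleunigung: a(t) = 90·t^4 - 30·t. Die Stammfunktion von der Beschleunigung ist die Geschwindigkeit. Mit v(0) = -1 erhalten wir v(t) = 18·t^5 - 15·t^2 - 1. Aus der Gleichung für die Geschwindigkeit v(t) = 18·t^5 - 15·t^2 - 1, setzen wir t = 2 ein und erhalten v = 515.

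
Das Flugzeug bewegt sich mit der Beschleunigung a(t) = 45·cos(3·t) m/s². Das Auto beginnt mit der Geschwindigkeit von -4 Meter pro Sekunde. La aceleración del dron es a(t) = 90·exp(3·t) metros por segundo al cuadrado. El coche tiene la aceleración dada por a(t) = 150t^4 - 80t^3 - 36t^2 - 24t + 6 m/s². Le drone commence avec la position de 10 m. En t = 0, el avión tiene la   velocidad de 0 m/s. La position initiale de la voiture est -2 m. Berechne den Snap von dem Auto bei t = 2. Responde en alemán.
Wir müssen unsere Gleichung für die Beschleunigung a(t) = 150·t^4 - 80·t^3 - 36·t^2 - 24·t + 6 2-mal ableiten. Durch Ableiten von der Beschleunigung erhalten wir den Ruck: j(t) = 600·t^3 - 240·t^2 - 72·t - 24. Durch Ableiten von dem Ruck erhalten wir den Snap: s(t) = 1800·t^2 - 480·t - 72. Aus der Gleichung für den Snap s(t) = 1800·t^2 - 480·t - 72, setzen wir t = 2 ein und erhalten s = 6168.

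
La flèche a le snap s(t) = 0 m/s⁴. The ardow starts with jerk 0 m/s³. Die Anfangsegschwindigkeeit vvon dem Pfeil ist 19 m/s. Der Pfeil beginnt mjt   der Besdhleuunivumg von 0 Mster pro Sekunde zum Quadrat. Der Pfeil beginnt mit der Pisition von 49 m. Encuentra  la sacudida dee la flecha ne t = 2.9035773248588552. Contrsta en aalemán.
Um dies zu lösen, müssen wir 1 Integral unserer Gleichung für den Snap s(t) = 0 finden. Durch Integration von dem Snap und Verwendung der Anfangsbedingung j(0) = 0, erhalten wir j(t) = 0. Mit j(t) = 0 und Einsetzen von t = 2.9035773248588552, finden wir j = 0.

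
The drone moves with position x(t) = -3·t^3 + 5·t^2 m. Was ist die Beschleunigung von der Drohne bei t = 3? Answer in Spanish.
Para resolver esto, necesitamos tomar 2 derivadas de nuestra ecuación de la posición x(t) = -3·t^3 + 5·t^2. Tomando d/dt de x(t), encontramos v(t) = -9·t^2 + 10·t. Tomando d/dt de v(t), encontramos a(t) = 10 - 18·t. De la ecuación de la aceleración a(t) = 10 - 18·t, sustituimos t = 3 para obtener a = -44.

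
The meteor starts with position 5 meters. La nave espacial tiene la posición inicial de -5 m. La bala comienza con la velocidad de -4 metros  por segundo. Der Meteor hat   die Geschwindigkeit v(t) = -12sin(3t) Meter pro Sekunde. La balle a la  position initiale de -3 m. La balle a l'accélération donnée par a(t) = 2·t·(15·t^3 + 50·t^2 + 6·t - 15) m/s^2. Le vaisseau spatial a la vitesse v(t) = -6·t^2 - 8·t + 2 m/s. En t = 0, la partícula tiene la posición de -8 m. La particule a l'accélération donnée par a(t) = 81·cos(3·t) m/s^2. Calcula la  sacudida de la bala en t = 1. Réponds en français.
En partant de l'accélération a(t) = 2·t·(15·t^3 + 50·t^2 + 6·t - 15), nous prenons 1 dérivée. En prenant d/dt de a(t), nous trouvons j(t) = 30·t^3 + 100·t^2 + 2·t·(45·t^2 + 100·t + 6) + 12·t - 30. En utilisant j(t) = 30·t^3 + 100·t^2 + 2·t·(45·t^2 + 100·t + 6) + 12·t - 30 et en substituant t = 1, nous trouvons j = 414.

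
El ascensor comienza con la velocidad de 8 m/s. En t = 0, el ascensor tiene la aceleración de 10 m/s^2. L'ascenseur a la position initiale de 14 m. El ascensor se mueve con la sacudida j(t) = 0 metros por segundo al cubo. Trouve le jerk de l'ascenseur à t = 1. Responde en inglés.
From the given jerk equation j(t) = 0, we substitute t = 1 to get j = 0.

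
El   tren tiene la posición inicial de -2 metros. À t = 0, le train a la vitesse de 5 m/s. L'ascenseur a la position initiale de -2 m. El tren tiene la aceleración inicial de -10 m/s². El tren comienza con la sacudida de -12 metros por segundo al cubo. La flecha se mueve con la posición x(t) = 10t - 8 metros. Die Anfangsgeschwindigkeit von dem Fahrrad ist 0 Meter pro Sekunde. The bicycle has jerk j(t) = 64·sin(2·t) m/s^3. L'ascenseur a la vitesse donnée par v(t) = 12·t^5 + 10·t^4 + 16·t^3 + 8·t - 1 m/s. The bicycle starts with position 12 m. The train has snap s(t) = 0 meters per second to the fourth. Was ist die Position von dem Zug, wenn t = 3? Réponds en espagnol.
Para resolver esto, necesitamos tomar 4 antiderivadas de nuestra ecuación del snap s(t) = 0. La integral del snap es la sacudida. Usando j(0) = -12, obtenemos j(t) = -12. Integrando la sacudida y usando la condición inicial a(0) = -10, obtenemos a(t) = -12·t - 10. Tomando ∫a(t)dt y aplicando v(0) = 5, encontramos v(t) = -6·t^2 - 10·t + 5. Integrando la velocidad y usando la condición inicial x(0) = -2, obtenemos x(t) = -2·t^3 - 5·t^2 + 5·t - 2. Usando x(t) = -2·t^3 - 5·t^2 + 5·t - 2 y sustituyendo t = 3, encontramos x = -86.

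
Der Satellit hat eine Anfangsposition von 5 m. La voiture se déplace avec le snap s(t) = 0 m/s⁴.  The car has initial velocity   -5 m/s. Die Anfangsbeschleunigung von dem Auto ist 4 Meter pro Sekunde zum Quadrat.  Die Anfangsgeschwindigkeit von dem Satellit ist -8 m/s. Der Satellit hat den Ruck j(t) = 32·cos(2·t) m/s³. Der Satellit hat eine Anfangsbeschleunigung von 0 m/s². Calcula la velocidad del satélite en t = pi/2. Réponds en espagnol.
Necesitamos integrar nuestra ecuación de la sacudida j(t) = 32·cos(2·t) 2 veces. Tomando ∫j(t)dt y aplicando a(0) = 0, encontramos a(t) = 16·sin(2·t). Integrando la aceleración y usando la condición inicial v(0) = -8, obtenemos v(t) = -8·cos(2·t). De la ecuación de la velocidad v(t) = -8·cos(2·t), sustituimos t = pi/2 para obtener v = 8.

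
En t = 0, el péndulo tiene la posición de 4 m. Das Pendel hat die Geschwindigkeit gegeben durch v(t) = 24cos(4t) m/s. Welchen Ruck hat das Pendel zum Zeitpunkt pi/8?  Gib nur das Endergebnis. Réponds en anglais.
j(pi/8) = 0.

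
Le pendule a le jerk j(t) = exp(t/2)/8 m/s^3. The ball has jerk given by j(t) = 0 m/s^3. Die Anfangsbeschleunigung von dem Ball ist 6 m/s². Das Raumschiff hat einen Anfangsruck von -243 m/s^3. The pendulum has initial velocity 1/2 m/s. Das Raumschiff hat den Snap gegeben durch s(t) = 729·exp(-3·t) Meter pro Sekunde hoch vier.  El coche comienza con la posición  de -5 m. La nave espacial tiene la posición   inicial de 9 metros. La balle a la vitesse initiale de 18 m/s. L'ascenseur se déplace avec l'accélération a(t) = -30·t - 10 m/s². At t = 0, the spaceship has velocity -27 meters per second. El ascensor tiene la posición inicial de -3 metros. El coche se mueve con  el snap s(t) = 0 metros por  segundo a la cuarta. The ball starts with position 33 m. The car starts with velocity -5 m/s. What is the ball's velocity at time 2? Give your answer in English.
We must find the antiderivative of our jerk equation j(t) = 0 2 times. The antiderivative of jerk is acceleration. Using a(0) = 6, we get a(t) = 6. The integral of acceleration is velocity. Using v(0) = 18, we get v(t) = 6·t + 18. Using v(t) = 6·t + 18 and substituting t = 2, we find v = 30.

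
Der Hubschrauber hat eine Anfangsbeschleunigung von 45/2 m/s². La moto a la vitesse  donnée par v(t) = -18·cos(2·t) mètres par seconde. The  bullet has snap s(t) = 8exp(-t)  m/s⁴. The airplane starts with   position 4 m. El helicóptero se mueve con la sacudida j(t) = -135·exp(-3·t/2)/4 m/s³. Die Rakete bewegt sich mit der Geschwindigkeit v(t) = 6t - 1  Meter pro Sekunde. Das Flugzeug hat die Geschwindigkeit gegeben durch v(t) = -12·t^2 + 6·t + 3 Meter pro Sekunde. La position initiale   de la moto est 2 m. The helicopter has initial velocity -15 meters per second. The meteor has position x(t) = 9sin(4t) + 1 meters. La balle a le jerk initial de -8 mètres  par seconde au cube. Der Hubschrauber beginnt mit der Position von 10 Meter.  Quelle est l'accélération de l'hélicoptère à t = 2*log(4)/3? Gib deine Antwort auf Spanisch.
Partiendo de la sacudida j(t) = -135·exp(-3·t/2)/4, tomamos 1 integral. La integral de la sacudida es la aceleración. Usando a(0) = 45/2, obtenemos a(t) = 45·exp(-3·t/2)/2. De la ecuación de la aceleración a(t) = 45·exp(-3·t/2)/2, sustituimos t = 2*log(4)/3 para obtener a = 45/8.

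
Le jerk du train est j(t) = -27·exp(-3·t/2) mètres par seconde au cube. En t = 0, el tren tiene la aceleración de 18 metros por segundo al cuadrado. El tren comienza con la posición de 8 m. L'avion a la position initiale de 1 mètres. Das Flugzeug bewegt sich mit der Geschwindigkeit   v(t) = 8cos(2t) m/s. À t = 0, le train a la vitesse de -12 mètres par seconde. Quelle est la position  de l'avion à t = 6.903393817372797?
Nous devons trouver l'intégrale de notre équation de la vitesse v(t) = 8·cos(2·t) 1 fois. La primitive de la vitesse est la position. En utilisant x(0) = 1, nous obtenons x(t) = 4·sin(2·t) + 1. En utilisant x(t) = 4·sin(2·t) + 1 et en substituant t = 6.903393817372797, nous trouvons x = 4.78367745551561.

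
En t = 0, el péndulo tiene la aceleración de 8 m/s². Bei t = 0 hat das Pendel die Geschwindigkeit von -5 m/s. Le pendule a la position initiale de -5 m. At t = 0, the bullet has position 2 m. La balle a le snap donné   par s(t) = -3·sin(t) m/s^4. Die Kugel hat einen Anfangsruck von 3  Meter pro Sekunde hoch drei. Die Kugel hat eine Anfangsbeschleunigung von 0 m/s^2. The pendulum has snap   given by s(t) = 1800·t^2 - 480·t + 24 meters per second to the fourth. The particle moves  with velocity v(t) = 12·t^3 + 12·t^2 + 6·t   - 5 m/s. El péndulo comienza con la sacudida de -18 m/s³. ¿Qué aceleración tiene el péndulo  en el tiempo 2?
Debemos encontrar la integral de nuestra ecuación del snap s(t) = 1800·t^2 - 480·t + 24 2 veces. Tomando ∫s(t)dt y aplicando j(0) = -18, encontramos j(t) = 600·t^3 - 240·t^2 + 24·t - 18. Integrando la sacudida y usando la condición inicial a(0) = 8, obtenemos a(t) = 150·t^4 - 80·t^3 + 12·t^2 - 18·t + 8. Usando a(t) = 150·t^4 - 80·t^3 + 12·t^2 - 18·t + 8 y sustituyendo t = 2, encontramos a = 1780.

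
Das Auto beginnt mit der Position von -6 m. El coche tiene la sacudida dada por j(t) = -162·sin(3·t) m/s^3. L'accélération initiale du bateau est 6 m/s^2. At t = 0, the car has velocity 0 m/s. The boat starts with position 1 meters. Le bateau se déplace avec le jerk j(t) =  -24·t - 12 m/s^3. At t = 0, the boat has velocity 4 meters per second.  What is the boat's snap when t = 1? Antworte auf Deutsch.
Ausgehend von dem Ruck j(t) = -24·t - 12, nehmen wir 1 Ableitung. Die Ableitung von dem Ruck ergibt den Snap: s(t) = -24. Aus der Gleichung für den Snap s(t) = -24, setzen wir t = 1 ein und erhalten s = -24.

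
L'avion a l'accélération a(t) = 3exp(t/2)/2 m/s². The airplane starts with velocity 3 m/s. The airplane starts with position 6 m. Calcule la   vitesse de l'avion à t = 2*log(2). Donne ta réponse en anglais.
We must find the antiderivative of our acceleration equation a(t) = 3·exp(t/2)/2 1 time. Integrating acceleration and using the initial condition v(0) = 3, we get v(t) = 3·exp(t/2). From the given velocity equation v(t) = 3·exp(t/2), we substitute t = 2*log(2) to get v = 6.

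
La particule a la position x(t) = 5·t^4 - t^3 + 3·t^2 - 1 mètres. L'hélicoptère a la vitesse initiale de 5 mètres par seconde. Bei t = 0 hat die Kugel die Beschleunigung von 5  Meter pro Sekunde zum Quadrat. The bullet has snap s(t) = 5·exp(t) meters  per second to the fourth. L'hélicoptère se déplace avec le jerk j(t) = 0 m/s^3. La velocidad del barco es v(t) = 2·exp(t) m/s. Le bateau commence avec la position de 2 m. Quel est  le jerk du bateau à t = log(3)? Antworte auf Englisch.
We must differentiate our velocity equation v(t) = 2·exp(t) 2 times. Taking d/dt of v(t), we find a(t) = 2·exp(t). Taking d/dt of a(t), we find j(t) = 2·exp(t). From the given jerk equation j(t) = 2·exp(t), we substitute t = log(3) to get j = 6.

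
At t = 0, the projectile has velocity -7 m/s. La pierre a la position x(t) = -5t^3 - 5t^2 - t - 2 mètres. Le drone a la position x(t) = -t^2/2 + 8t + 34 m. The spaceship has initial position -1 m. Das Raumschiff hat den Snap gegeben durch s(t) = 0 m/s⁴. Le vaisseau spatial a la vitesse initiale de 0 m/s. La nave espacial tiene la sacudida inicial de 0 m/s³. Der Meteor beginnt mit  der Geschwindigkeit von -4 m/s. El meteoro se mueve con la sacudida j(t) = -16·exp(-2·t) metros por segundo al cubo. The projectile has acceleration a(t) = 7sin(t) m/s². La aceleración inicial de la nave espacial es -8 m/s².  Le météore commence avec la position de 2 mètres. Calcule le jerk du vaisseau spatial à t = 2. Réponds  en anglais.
Starting from snap s(t) = 0, we take 1 integral. Integrating snap and using the initial condition j(0) = 0, we get j(t) = 0. We have jerk j(t) = 0. Substituting t = 2: j(2) = 0.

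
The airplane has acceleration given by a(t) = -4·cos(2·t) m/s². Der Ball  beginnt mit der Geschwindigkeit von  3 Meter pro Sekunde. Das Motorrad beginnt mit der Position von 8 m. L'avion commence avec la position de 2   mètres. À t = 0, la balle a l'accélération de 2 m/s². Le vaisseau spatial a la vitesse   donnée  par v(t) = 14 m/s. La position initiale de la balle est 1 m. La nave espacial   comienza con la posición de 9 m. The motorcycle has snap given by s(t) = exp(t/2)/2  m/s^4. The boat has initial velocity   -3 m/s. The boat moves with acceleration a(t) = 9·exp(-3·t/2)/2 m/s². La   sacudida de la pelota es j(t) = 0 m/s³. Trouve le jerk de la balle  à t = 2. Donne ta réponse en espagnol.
De la ecuación de la sacudida j(t) = 0, sustituimos t = 2 para obtener j = 0.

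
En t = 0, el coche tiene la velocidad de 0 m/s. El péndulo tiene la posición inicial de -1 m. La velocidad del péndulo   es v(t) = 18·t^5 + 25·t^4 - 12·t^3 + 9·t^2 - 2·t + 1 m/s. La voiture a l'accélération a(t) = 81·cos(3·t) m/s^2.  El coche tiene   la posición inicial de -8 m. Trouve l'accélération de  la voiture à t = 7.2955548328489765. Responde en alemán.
Aus der Gleichung für die Beschleunigung a(t) = 81·cos(3·t), setzen wir t = 7.2955548328489765 ein und erhalten a = -80.5582667319357.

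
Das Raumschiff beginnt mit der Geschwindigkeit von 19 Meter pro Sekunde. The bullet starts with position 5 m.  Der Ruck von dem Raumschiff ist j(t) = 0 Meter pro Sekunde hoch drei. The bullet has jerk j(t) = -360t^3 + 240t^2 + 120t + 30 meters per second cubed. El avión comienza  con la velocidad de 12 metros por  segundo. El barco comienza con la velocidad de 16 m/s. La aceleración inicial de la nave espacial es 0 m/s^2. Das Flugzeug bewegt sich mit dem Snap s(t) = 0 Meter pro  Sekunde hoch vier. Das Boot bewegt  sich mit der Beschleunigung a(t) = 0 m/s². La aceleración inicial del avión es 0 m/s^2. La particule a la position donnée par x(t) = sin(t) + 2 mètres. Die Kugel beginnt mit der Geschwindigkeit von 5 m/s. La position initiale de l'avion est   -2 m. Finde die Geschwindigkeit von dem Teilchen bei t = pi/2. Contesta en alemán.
Wir müssen unsere Gleichung für die Position x(t) = sin(t) + 2 1-mal ableiten. Durch Ableiten von der Position erhalten wir die Geschwindigkeit: v(t) = cos(t). Mit v(t) = cos(t) und Einsetzen von t = pi/2, finden wir v = 0.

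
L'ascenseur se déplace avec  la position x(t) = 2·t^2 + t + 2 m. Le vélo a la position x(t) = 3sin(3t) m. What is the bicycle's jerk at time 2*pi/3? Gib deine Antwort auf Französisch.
En partant de la position x(t) = 3·sin(3·t), nous prenons 3 dérivées. En dérivant la position, nous obtenons la vitesse: v(t) = 9·cos(3·t). La dérivée de la vitesse donne l'accélération: a(t) = -27·sin(3·t). En prenant d/dt de a(t), nous trouvons j(t) = -81·cos(3·t). De l'équation du jerk j(t) = -81·cos(3·t), nous substituons t = 2*pi/3 pour obtenir j = -81.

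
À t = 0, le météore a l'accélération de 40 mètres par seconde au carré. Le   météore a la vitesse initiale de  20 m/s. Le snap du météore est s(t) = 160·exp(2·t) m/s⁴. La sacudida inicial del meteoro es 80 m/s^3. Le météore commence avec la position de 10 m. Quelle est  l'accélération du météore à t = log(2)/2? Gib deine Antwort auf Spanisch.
Partiendo del snap s(t) = 160·exp(2·t), tomamos 2 integrales. La integral del snap, con j(0) = 80, da la sacudida: j(t) = 80·exp(2·t). Integrando la sacudida y usando la condición inicial a(0) = 40, obtenemos a(t) = 40·exp(2·t). Tenemos la aceleración a(t) = 40·exp(2·t). Sustituyendo t = log(2)/2: a(log(2)/2) = 80.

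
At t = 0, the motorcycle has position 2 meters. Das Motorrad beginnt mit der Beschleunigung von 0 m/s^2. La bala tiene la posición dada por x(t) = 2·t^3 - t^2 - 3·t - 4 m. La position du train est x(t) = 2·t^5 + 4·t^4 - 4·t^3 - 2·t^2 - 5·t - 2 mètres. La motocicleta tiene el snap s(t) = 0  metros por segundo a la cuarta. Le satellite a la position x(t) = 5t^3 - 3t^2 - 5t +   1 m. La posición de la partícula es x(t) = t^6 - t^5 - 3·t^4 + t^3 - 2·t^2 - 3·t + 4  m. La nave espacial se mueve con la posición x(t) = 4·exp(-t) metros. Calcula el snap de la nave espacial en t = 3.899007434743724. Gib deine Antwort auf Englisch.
Starting from position x(t) = 4·exp(-t), we take 4 derivatives. The derivative of position gives velocity: v(t) = -4·exp(-t). The derivative of velocity gives acceleration: a(t) = 4·exp(-t). Taking d/dt of a(t), we find j(t) = -4·exp(-t). The derivative of jerk gives snap: s(t) = 4·exp(-t). We have snap s(t) = 4·exp(-t). Substituting t = 3.899007434743724: s(3.899007434743724) = 0.0810480513525905.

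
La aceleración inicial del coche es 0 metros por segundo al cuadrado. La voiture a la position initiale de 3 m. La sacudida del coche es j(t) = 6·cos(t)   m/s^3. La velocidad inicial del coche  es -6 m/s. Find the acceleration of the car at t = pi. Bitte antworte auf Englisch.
Starting from jerk j(t) = 6·cos(t), we take 1 antiderivative. Taking ∫j(t)dt and applying a(0) = 0, we find a(t) = 6·sin(t). Using a(t) = 6·sin(t) and substituting t = pi, we find a = 0.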